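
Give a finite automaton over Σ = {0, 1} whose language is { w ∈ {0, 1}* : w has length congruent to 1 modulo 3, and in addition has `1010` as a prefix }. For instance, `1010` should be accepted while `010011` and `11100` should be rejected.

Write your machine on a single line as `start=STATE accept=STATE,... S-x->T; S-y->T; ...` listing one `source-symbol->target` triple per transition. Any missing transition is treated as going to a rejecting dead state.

Handle the two conditions separately and then intersect. One (3 states) tracks the input length modulo 3; the other (6 states) tracks whether the input so far still matches the prefix `1010`. Each combined state is a pair, one component from each; accept when both components accept. Minimizing collapses redundant product states.
An 8-state machine:
        0   1  
>  q0   q1  q2 
   q1   q1  q1 
   q2   q3  q1 
   q3   q1  q4 
   q4   q5  q1 
 * q5   q6  q6 
   q6   q7  q7 
   q7   q5  q5 
(> = start, * = accepting)

start=q0; accept=q5; q0-0->q1; q0-1->q2; q1-0->q1; q1-1->q1; q2-0->q3; q2-1->q1; q3-0->q1; q3-1->q4; q4-0->q5; q4-1->q1; q5-0->q6; q5-1->q6; q6-0->q7; q6-1->q7; q7-0->q5; q7-1->q5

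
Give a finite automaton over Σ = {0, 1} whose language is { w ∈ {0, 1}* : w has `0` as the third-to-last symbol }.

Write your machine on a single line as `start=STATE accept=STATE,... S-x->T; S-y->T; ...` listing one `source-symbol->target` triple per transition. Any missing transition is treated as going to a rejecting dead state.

start=q0; accept=q7,q8,q9,q10; q0-0->q1; q0-1->q2; q1-0->q3; q1-1->q4; q2-0->q5; q2-1->q6; q3-0->q7; q3-1->q8; q4-0->q9; q4-1->q10; q5-0->q11; q5-1->q12; q6-0->q13; q6-1->q14; q7-0->q7; q7-1->q8; q8-0->q9; q8-1->q10; q9-0->q11; q9-1->q12; q10-0->q13; q10-1->q14; q11-0->q7; q11-1->q8; q12-0->q9; q12-1->q10; q13-0->q11; q13-1->q12; q14-0->q13; q14-1->q14

Because acceptance depends on a position counted from the end, the machine has to buffer the most recent 3 symbols. Make each state the string of the last up-to-3 symbols read; on input `x` shift the window left and append `x`. Accept when the buffered window has length 3 and begins with `0`.
15 states suffice.
          0    1  
>  q0     q1   q2 
   q1     q3   q4 
   q2     q5   q6 
   q3     q7   q8 
   q4     q9  q10 
   q5    q11  q12 
   q6    q13  q14 
 * q7     q7   q8 
 * q8     q9  q10 
 * q9    q11  q12 
 * q10   q13  q14 
   q11    q7   q8 
   q12    q9  q10 
   q13   q11  q12 
   q14   q13  q14 
(> = start, * = accepting)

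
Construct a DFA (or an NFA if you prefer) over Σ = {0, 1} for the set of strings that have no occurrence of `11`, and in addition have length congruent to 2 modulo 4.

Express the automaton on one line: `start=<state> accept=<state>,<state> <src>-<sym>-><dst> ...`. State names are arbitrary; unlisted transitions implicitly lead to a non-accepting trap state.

start=q0 accept=q3,q4 q0-0->q1 q0-1->q2 q1-0->q3 q1-1->q4 q2-0->q3 q2-1->q5 q3-0->q6 q3-1->q7 q4-0->q6 q4-1->q5 q5-0->q5 q5-1->q5 q6-0->q0 q6-1->q8 q7-0->q0 q7-1->q5 q8-0->q1 q8-1->q5

Run two small machines in parallel and take their product. The first has 3 states tracking partial matches of the forbidden pattern `11`; the second has 4 states tracking the input length modulo 4. A product state is a pair (one from each), accepting exactly when both do. Equivalent product states are then merged.
With 9 states:
        0   1  
>  q0   q1  q2 
   q1   q3  q4 
   q2   q3  q5 
 * q3   q6  q7 
 * q4   q6  q5 
   q5   q5  q5 
   q6   q0  q8 
   q7   q0  q5 
   q8   q1  q5 
(> = start, * = accepting)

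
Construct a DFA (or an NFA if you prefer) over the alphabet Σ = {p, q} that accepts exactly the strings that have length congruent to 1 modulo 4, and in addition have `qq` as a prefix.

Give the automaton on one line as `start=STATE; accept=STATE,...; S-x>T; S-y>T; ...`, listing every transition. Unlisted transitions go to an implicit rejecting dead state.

start=S0; accept=S9; S0-p>S1; S0-q>S2; S1-p>S3; S1-q>S3; S2-p>S3; S2-q>S4; S3-p>S5; S3-q>S5; S4-p>S6; S4-q>S6; S5-p>S7; S5-q>S7; S6-p>S8; S6-q>S8; S7-p>S1; S7-q>S1; S8-p>S9; S8-q>S9; S9-p>S4; S9-q>S4

Handle the two conditions separately and then intersect. One (4 states) tracks the input length modulo 4; the other (4 states) tracks whether the input so far still matches the prefix `qq`. Each combined state is a pair, one component from each; accept when both components accept.
A 10-state machine:
        p   q  
>  S0   S1  S2 
   S1   S3  S3 
   S2   S3  S4 
   S3   S5  S5 
   S4   S6  S6 
   S5   S7  S7 
   S6   S8  S8 
   S7   S1  S1 
   S8   S9  S9 
 * S9   S4  S4 
(> = start, * = accepting)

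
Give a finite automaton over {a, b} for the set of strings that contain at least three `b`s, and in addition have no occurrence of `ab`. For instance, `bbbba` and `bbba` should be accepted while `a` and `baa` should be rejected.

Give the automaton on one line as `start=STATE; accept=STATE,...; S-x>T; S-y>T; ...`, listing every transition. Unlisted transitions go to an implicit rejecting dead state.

start=q0; accept=q8,q10,q11,q13; q0-a>q1; q0-b>q2; q1-a>q1; q1-b>q3; q2-a>q4; q2-b>q5; q3-a>q3; q3-b>q6; q4-a>q4; q4-b>q6; q5-a>q7; q5-b>q8; q6-a>q6; q6-b>q9; q7-a>q7; q7-b>q9; q8-a>q10; q8-b>q11; q9-a>q9; q9-b>q12; q10-a>q10; q10-b>q12; q11-a>q13; q11-b>q11; q12-a>q12; q12-b>q12; q13-a>q13; q13-b>q12

Run two small machines in parallel and take their product. One (5 states) tracks the count of `b`s, saturating at 4; the other (3 states) tracks partial matches of the forbidden pattern `ab`. Each combined state is a pair, one component from each; accept when both components accept.
14 states suffice.
          a    b  
>  q0     q1   q2 
   q1     q1   q3 
   q2     q4   q5 
   q3     q3   q6 
   q4     q4   q6 
   q5     q7   q8 
   q6     q6   q9 
   q7     q7   q9 
 * q8    q10  q11 
   q9     q9  q12 
 * q10   q10  q12 
 * q11   q13  q11 
   q12   q12  q12 
 * q13   q13  q12 
(> = start, * = accepting)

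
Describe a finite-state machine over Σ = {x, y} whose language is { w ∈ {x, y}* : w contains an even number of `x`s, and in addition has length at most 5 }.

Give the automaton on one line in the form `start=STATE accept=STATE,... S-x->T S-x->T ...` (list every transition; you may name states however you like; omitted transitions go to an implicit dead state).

Build one automaton per condition and run them in lockstep. The first has 2 states tracking the count of `x`s modulo 2; the second has 7 states tracking the input length, saturating at 6. A product state is a pair (one from each), accepting exactly when both do. After merging equivalent states the machine shrinks.
An 11-state machine:
          x    y  
>* q0     q1   q2 
   q1     q3   q4 
 * q2     q4   q3 
 * q3     q5   q6 
   q4     q6   q5 
   q5     q7   q8 
 * q6     q8   q7 
 * q7     q9  q10 
   q8    q10   q9 
   q9     q9   q9 
 * q10    q9   q9 
(> = start, * = accepting)

start=q0 accept=q0,q2,q3,q6,q7,q10 q0-x->q1 q0-y->q2 q1-x->q3 q1-y->q4 q2-x->q4 q2-y->q3 q3-x->q5 q3-y->q6 q4-x->q6 q4-y->q5 q5-x->q7 q5-y->q8 q6-x->q8 q6-y->q7 q7-x->q9 q7-y->q10 q8-x->q10 q8-y->q9 q9-x->q9 q9-y->q9 q10-x->q9 q10-y->q9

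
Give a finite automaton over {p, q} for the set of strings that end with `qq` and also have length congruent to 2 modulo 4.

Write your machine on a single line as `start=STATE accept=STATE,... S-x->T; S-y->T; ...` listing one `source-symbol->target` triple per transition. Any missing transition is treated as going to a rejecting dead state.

start=s0; accept=s5; s0-p->s1; s0-q->s2; s1-p->s3; s1-q->s4; s2-p->s3; s2-q->s5; s3-p->s6; s3-q->s7; s4-p->s6; s4-q->s8; s5-p->s6; s5-q->s8; s6-p->s0; s6-q->s9; s7-p->s0; s7-q->s10; s8-p->s0; s8-q->s10; s9-p->s1; s9-q->s11; s10-p->s1; s10-q->s11; s11-p->s3; s11-q->s5

Handle the two conditions separately and then intersect. One (3 states) tracks how much of the suffix `qq` has currently been matched; the other (4 states) tracks the input length modulo 4. Each combined state is a pair, one component from each; accept when both components accept.
12 states suffice.
          p    q  
>  s0     s1   s2 
   s1     s3   s4 
   s2     s3   s5 
   s3     s6   s7 
   s4     s6   s8 
 * s5     s6   s8 
   s6     s0   s9 
   s7     s0  s10 
   s8     s0  s10 
   s9     s1  s11 
   s10    s1  s11 
   s11    s3   s5 
(> = start, * = accepting)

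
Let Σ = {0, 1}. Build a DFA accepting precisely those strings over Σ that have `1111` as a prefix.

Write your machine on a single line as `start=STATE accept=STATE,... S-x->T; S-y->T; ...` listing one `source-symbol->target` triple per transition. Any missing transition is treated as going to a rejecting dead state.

start=S0; accept=S4; S0-0->S5; S0-1->S1; S1-0->S5; S1-1->S2; S2-0->S5; S2-1->S3; S3-0->S5; S3-1->S4; S4-0->S4; S4-1->S4; S5-0->S5; S5-1->S5

Check the first 4 symbols one by one: S0 through S3 record how many have matched `1111` so far; any wrong symbol goes to the dead state S5. After all 4 match we enter the accepting sink S4.
With 6 states:
        0   1  
>  S0   S5  S1 
   S1   S5  S2 
   S2   S5  S3 
   S3   S5  S4 
 * S4   S4  S4 
   S5   S5  S5 
(> = start, * = accepting)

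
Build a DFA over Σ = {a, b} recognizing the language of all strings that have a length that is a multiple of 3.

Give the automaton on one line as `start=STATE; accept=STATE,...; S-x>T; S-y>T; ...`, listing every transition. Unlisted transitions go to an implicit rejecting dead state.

start=q0; accept=q0; q0-a>q1; q0-b>q1; q1-a>q2; q1-b>q2; q2-a>q0; q2-b>q0

Count input length modulo 3: every symbol advances one step around the cycle q0 → q1 → q2 → q0. Accept at q0.
        a   b  
>* q0   q1  q1 
   q1   q2  q2 
   q2   q0  q0 
(> = start, * = accepting)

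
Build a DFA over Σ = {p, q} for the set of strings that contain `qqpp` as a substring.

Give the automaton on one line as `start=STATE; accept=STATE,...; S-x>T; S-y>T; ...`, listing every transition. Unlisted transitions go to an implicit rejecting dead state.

States S0..S3 record the length of the longest prefix of `qqpp` that matches the current input suffix. Reaching S4 means `qqpp` has been seen, and we stay there forever. Accept from S4.
A 5-state machine:
        p   q  
>  S0   S0  S1 
   S1   S0  S2 
   S2   S3  S2 
   S3   S4  S1 
 * S4   S4  S4 
(> = start, * = accepting)

start=S0; accept=S4; S0-p>S0; S0-q>S1; S1-p>S0; S1-q>S2; S2-p>S3; S2-q>S2; S3-p>S4; S3-q>S1; S4-p>S4; S4-q>S4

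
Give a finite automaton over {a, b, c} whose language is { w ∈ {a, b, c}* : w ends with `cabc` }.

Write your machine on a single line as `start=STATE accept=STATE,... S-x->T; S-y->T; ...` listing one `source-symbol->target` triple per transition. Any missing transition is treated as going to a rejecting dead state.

Remember how much of `cabc` the current input suffix matches. State q0 means no match yet; q1 means the last symbol is `c`; q2 means the last 2 symbols are `ca`; q3 means the last 3 symbols are `cab`; q4 means the last 4 symbols are `cabc`. Only q4 accepts. On a mismatch, fall back to the longest proper suffix that is still a prefix of `cabc`.
With 5 states:
        a   b   c  
>  q0   q0  q0  q1 
   q1   q2  q0  q1 
   q2   q0  q3  q1 
   q3   q0  q0  q4 
 * q4   q2  q0  q1 
(> = start, * = accepting)

start=q0; accept=q4; q0-a->q0; q0-b->q0; q0-c->q1; q1-a->q2; q1-b->q0; q1-c->q1; q2-a->q0; q2-b->q3; q2-c->q1; q3-a->q0; q3-b->q0; q3-c->q4; q4-a->q2; q4-b->q0; q4-c->q1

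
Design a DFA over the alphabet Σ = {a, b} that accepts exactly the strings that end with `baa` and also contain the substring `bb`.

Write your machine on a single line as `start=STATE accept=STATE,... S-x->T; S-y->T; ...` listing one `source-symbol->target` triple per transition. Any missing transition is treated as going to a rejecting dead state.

Build one automaton per condition and run them in lockstep. The first has 4 states tracking how much of the suffix `baa` has currently been matched; the second has 3 states tracking whether and how much of `bb` has been seen. A product state is a pair (one from each), accepting exactly when both do. Equivalent product states are then merged.
A 6-state machine:
        a   b  
>  q0   q0  q1 
   q1   q0  q2 
   q2   q3  q2 
   q3   q4  q2 
 * q4   q5  q2 
   q5   q5  q2 
(> = start, * = accepting)

start=q0; accept=q4; q0-a->q0; q0-b->q1; q1-a->q0; q1-b->q2; q2-a->q3; q2-b->q2; q3-a->q4; q3-b->q2; q4-a->q5; q4-b->q2; q5-a->q5; q5-b->q2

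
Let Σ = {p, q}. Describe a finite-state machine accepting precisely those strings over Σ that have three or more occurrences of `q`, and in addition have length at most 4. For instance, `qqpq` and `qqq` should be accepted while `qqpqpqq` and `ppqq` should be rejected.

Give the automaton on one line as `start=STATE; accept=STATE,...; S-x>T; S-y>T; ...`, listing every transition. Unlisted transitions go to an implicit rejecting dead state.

Handle the two conditions separately and then intersect. The first has 5 states tracking the count of `q`s, saturating at 4; the second has 6 states tracking the input length, saturating at 5. A product state is a pair (one from each), accepting exactly when both do.
A 20-state machine:
       p  q 
>  A   B  C 
   B   D  E 
   C   E  F 
   D   G  H 
   E   H  I 
   F   I  J 
   G   K  L 
   H   L  M 
   I   M  N 
 * J   N  O 
   K   P  Q 
   L   Q  R 
   M   R  S 
 * N   S  T 
 * O   T  T 
   P   P  Q 
   Q   Q  R 
   R   R  S 
   S   S  T 
   T   T  T 
(> = start, * = accepting)

start=A; accept=J,N,O; A-p>B; A-q>C; B-p>D; B-q>E; C-p>E; C-q>F; D-p>G; D-q>H; E-p>H; E-q>I; F-p>I; F-q>J; G-p>K; G-q>L; H-p>L; H-q>M; I-p>M; I-q>N; J-p>N; J-q>O; K-p>P; K-q>Q; L-p>Q; L-q>R; M-p>R; M-q>S; N-p>S; N-q>T; O-p>T; O-q>T; P-p>P; P-q>Q; Q-p>Q; Q-q>R; R-p>R; R-q>S; S-p>S; S-q>T; T-p>T; T-q>T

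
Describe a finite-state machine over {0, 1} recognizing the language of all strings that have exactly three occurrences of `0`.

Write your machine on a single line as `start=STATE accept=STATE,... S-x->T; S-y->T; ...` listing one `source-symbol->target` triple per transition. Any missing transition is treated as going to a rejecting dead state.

Count `0`s, saturating at 4: states q0 through q3 mean 0 through 3 `0`s seen; q4 means more than 3. Each `0` increments (capped at q4); other symbols loop. Accept from {q3}.
With 5 states:
        0   1  
>  q0   q1  q0 
   q1   q2  q1 
   q2   q3  q2 
 * q3   q4  q3 
   q4   q4  q4 
(> = start, * = accepting)

start=q0; accept=q3; q0-0->q1; q0-1->q0; q1-0->q2; q1-1->q1; q2-0->q3; q2-1->q2; q3-0->q4; q3-1->q3; q4-0->q4; q4-1->q4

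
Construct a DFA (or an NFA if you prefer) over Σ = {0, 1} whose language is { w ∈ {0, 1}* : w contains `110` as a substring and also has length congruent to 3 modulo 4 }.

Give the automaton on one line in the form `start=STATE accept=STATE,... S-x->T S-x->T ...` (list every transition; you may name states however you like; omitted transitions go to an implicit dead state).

Build one automaton per condition and run them in lockstep. The first has 4 states tracking whether and how much of `110` has been seen; the second has 4 states tracking the input length modulo 4. A product state is a pair (one from each), accepting exactly when both do.
16 states suffice.
          0    1  
>  q0     q1   q2 
   q1     q3   q4 
   q2     q3   q5 
   q3     q6   q7 
   q4     q6   q8 
   q5     q9   q8 
   q6     q0  q10 
   q7     q0  q11 
   q8    q12  q11 
 * q9    q12  q12 
   q10    q1  q13 
   q11   q14  q13 
   q12   q14  q14 
   q13   q15   q5 
   q14   q15  q15 
   q15    q9   q9 
(> = start, * = accepting)

start=q0 accept=q9 q0-0->q1 q0-1->q2 q1-0->q3 q1-1->q4 q2-0->q3 q2-1->q5 q3-0->q6 q3-1->q7 q4-0->q6 q4-1->q8 q5-0->q9 q5-1->q8 q6-0->q0 q6-1->q10 q7-0->q0 q7-1->q11 q8-0->q12 q8-1->q11 q9-0->q12 q9-1->q12 q10-0->q1 q10-1->q13 q11-0->q14 q11-1->q13 q12-0->q14 q12-1->q14 q13-0->q15 q13-1->q5 q14-0->q15 q14-1->q15 q15-0->q9 q15-1->q9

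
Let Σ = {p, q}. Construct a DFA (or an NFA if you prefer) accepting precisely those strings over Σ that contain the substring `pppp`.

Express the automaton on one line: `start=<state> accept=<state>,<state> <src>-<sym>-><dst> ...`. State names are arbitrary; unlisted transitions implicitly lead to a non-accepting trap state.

start=s0 accept=s4 s0-p->s1 s0-q->s0 s1-p->s2 s1-q->s0 s2-p->s3 s2-q->s0 s3-p->s4 s3-q->s0 s4-p->s4 s4-q->s4

States s0..s3 record the length of the longest prefix of `pppp` that matches the current input suffix. Reaching s4 means `pppp` has been seen, and we stay there forever. Accept from s4.
A 5-state machine:
        p   q  
>  s0   s1  s0 
   s1   s2  s0 
   s2   s3  s0 
   s3   s4  s0 
 * s4   s4  s4 
(> = start, * = accepting)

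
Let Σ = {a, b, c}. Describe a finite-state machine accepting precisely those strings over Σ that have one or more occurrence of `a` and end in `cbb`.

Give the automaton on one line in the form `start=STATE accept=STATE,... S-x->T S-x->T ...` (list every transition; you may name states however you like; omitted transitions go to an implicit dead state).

Handle the two conditions separately and then intersect. The first has 3 states tracking the count of `a`s, saturating at 2; the second has 4 states tracking how much of the suffix `cbb` has currently been matched. A product state is a pair (one from each), accepting exactly when both do. Equivalent product states are then merged.
With 5 states:
        a   b   c  
>  s0   s1  s0  s0 
   s1   s1  s1  s2 
   s2   s1  s3  s2 
   s3   s1  s4  s2 
 * s4   s1  s1  s2 
(> = start, * = accepting)

start=s0 accept=s4 s0-a->s1 s0-b->s0 s0-c->s0 s1-a->s1 s1-b->s1 s1-c->s2 s2-a->s1 s2-b->s3 s2-c->s2 s3-a->s1 s3-b->s4 s3-c->s2 s4-a->s1 s4-b->s1 s4-c->s2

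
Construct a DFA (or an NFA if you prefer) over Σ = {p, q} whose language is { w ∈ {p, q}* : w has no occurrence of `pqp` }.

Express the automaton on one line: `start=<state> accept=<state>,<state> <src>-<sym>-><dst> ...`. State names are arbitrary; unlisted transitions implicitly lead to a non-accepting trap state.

start=S0 accept=S0,S1,S2 S0-p->S1 S0-q->S0 S1-p->S1 S1-q->S2 S2-p->S3 S2-q->S0 S3-p->S3 S3-q->S3

This is the complement of 'contains `pqp`'. Use the same substring-matching states — S0 through S3 holding how much of `pqp` has just been matched — but flip the accepting set: everything except the trap S3 accepts.
With 4 states:
        p   q  
>* S0   S1  S0 
 * S1   S1  S2 
 * S2   S3  S0 
   S3   S3  S3 
(> = start, * = accepting)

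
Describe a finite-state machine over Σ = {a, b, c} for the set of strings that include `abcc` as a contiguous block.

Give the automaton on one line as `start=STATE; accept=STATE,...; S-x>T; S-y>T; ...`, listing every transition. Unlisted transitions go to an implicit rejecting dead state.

Track how much of `abcc` has been matched so far: state S0 is no progress, S4 is the absorbing accept state reached once `abcc` has occurred. Intermediate states record partial matches; on a mismatch, fall back to the longest reusable overlap.
With 5 states:
        a   b   c  
>  S0   S1  S0  S0 
   S1   S1  S2  S0 
   S2   S1  S0  S3 
   S3   S1  S0  S4 
 * S4   S4  S4  S4 
(> = start, * = accepting)

start=S0; accept=S4; S0-a>S1; S0-b>S0; S0-c>S0; S1-a>S1; S1-b>S2; S1-c>S0; S2-a>S1; S2-b>S0; S2-c>S3; S3-a>S1; S3-b>S0; S3-c>S4; S4-a>S4; S4-b>S4; S4-c>S4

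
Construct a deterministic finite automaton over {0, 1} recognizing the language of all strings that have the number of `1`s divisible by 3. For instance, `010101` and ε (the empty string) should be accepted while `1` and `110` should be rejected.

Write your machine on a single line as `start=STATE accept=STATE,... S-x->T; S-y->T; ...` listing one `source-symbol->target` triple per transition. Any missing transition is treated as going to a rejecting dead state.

Keep the running count of `1`s modulo 3: each `1` advances along the cycle S0 → S1 → S2 → S0 while other symbols loop. Accept at S0.
        0   1  
>* S0   S0  S1 
   S1   S1  S2 
   S2   S2  S0 
(> = start, * = accepting)

start=S0; accept=S0; S0-0->S0; S0-1->S1; S1-0->S1; S1-1->S2; S2-0->S2; S2-1->S0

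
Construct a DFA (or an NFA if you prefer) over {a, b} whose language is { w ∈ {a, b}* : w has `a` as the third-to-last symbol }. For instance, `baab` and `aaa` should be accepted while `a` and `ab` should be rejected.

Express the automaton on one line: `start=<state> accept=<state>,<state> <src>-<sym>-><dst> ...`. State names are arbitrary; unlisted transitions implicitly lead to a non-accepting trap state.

A DFA must remember the last 3 symbols (since which symbol is third-to-last isn't known until the input ends). Use one state per possible window of the last ≤3 symbols; accept from those whose window starts with `a`.
          a    b  
>  s0     s1   s2 
   s1     s3   s4 
   s2     s5   s6 
   s3     s7   s8 
   s4     s9  s10 
   s5    s11  s12 
   s6    s13  s14 
 * s7     s7   s8 
 * s8     s9  s10 
 * s9    s11  s12 
 * s10   s13  s14 
   s11    s7   s8 
   s12    s9  s10 
   s13   s11  s12 
   s14   s13  s14 
(> = start, * = accepting)

start=s0 accept=s7,s8,s9,s10 s0-a->s1 s0-b->s2 s1-a->s3 s1-b->s4 s2-a->s5 s2-b->s6 s3-a->s7 s3-b->s8 s4-a->s9 s4-b->s10 s5-a->s11 s5-b->s12 s6-a->s13 s6-b->s14 s7-a->s7 s7-b->s8 s8-a->s9 s8-b->s10 s9-a->s11 s9-b->s12 s10-a->s13 s10-b->s14 s11-a->s7 s11-b->s8 s12-a->s9 s12-b->s10 s13-a->s11 s13-b->s12 s14-a->s13 s14-b->s14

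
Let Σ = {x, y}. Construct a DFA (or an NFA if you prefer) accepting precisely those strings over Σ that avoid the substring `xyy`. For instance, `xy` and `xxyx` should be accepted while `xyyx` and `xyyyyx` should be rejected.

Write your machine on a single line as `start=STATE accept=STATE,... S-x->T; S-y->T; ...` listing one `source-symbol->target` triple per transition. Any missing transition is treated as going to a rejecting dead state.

start=A; accept=A,B,C; A-x->B; A-y->A; B-x->B; B-y->C; C-x->B; C-y->D; D-x->D; D-y->D

This is the complement of 'contains `xyy`'. Use the same substring-matching states — A through D holding how much of `xyy` has just been matched — but flip the accepting set: everything except the trap D accepts.
4 states suffice.
       x  y 
>* A   B  A 
 * B   B  C 
 * C   B  D 
   D   D  D 
(> = start, * = accepting)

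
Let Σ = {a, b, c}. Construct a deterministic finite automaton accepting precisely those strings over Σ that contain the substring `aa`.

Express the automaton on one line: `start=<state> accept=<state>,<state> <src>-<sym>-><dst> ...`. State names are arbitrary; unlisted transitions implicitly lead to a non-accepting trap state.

Track how much of `aa` has been matched so far: state q0 is no progress, q2 is the absorbing accept state reached once `aa` has occurred. Intermediate states record partial matches; on a mismatch, fall back to the longest reusable overlap.
        a   b   c  
>  q0   q1  q0  q0 
   q1   q2  q0  q0 
 * q2   q2  q2  q2 
(> = start, * = accepting)

start=q0 accept=q2 q0-a->q1 q0-b->q0 q0-c->q0 q1-a->q2 q1-b->q0 q1-c->q0 q2-a->q2 q2-b->q2 q2-c->q2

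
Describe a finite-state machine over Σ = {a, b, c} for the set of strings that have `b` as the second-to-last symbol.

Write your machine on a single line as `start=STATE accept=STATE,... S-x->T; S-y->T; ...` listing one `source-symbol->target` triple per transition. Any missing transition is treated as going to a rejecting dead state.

start=q0; accept=q7,q8,q9; q0-a->q1; q0-b->q2; q0-c->q3; q1-a->q4; q1-b->q5; q1-c->q6; q2-a->q7; q2-b->q8; q2-c->q9; q3-a->q10; q3-b->q11; q3-c->q12; q4-a->q4; q4-b->q5; q4-c->q6; q5-a->q7; q5-b->q8; q5-c->q9; q6-a->q10; q6-b->q11; q6-c->q12; q7-a->q4; q7-b->q5; q7-c->q6; q8-a->q7; q8-b->q8; q8-c->q9; q9-a->q10; q9-b->q11; q9-c->q12; q10-a->q4; q10-b->q5; q10-c->q6; q11-a->q7; q11-b->q8; q11-c->q9; q12-a->q10; q12-b->q11; q12-c->q12

Because acceptance depends on a position counted from the end, the machine has to buffer the most recent 2 symbols. Make each state the string of the last up-to-2 symbols read; on input `x` shift the window left and append `x`. Accept when the buffered window has length 2 and begins with `b`.
          a    b    c  
>  q0     q1   q2   q3 
   q1     q4   q5   q6 
   q2     q7   q8   q9 
   q3    q10  q11  q12 
   q4     q4   q5   q6 
   q5     q7   q8   q9 
   q6    q10  q11  q12 
 * q7     q4   q5   q6 
 * q8     q7   q8   q9 
 * q9    q10  q11  q12 
   q10    q4   q5   q6 
   q11    q7   q8   q9 
   q12   q10  q11  q12 
(> = start, * = accepting)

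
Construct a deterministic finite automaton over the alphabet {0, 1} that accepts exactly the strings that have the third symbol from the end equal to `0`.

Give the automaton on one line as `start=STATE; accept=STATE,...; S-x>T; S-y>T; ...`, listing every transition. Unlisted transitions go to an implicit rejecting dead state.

Because acceptance depends on a position counted from the end, the machine has to buffer the most recent 3 symbols. Make each state the string of the last up-to-3 symbols read; on input `x` shift the window left and append `x`. Accept when the buffered window has length 3 and begins with `0`.
A 15-state machine:
          0    1  
>  q0     q1   q2 
   q1     q3   q4 
   q2     q5   q6 
   q3     q7   q8 
   q4     q9  q10 
   q5    q11  q12 
   q6    q13  q14 
 * q7     q7   q8 
 * q8     q9  q10 
 * q9    q11  q12 
 * q10   q13  q14 
   q11    q7   q8 
   q12    q9  q10 
   q13   q11  q12 
   q14   q13  q14 
(> = start, * = accepting)

start=q0; accept=q7,q8,q9,q10; q0-0>q1; q0-1>q2; q1-0>q3; q1-1>q4; q2-0>q5; q2-1>q6; q3-0>q7; q3-1>q8; q4-0>q9; q4-1>q10; q5-0>q11; q5-1>q12; q6-0>q13; q6-1>q14; q7-0>q7; q7-1>q8; q8-0>q9; q8-1>q10; q9-0>q11; q9-1>q12; q10-0>q13; q10-1>q14; q11-0>q7; q11-1>q8; q12-0>q9; q12-1>q10; q13-0>q11; q13-1>q12; q14-0>q13; q14-1>q14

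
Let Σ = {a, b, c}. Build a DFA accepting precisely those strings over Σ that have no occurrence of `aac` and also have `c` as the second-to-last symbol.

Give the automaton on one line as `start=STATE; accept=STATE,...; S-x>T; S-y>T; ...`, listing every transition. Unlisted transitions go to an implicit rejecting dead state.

Run two small machines in parallel and take their product. One (4 states) tracks partial matches of the forbidden pattern `aac`; the other (13 states) tracks the last 2 symbols read. Each combined state is a pair, one component from each; accept when both components accept. Equivalent product states are then merged.
An 8-state machine:
        a   b   c  
>  q0   q1  q0  q2 
   q1   q3  q0  q2 
   q2   q4  q5  q6 
   q3   q3  q0  q7 
 * q4   q3  q0  q2 
 * q5   q1  q0  q2 
 * q6   q4  q5  q6 
   q7   q7  q7  q7 
(> = start, * = accepting)

start=q0; accept=q4,q5,q6; q0-a>q1; q0-b>q0; q0-c>q2; q1-a>q3; q1-b>q0; q1-c>q2; q2-a>q4; q2-b>q5; q2-c>q6; q3-a>q3; q3-b>q0; q3-c>q7; q4-a>q3; q4-b>q0; q4-c>q2; q5-a>q1; q5-b>q0; q5-c>q2; q6-a>q4; q6-b>q5; q6-c>q6; q7-a>q7; q7-b>q7; q7-c>q7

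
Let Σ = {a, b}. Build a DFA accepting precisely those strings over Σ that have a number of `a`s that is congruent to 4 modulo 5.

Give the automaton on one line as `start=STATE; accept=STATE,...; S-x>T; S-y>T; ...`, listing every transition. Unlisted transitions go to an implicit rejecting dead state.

start=S0; accept=S4; S0-a>S1; S0-b>S0; S1-a>S2; S1-b>S1; S2-a>S3; S2-b>S2; S3-a>S4; S3-b>S3; S4-a>S0; S4-b>S4

The only thing that matters is how many `a`s have appeared, reduced mod 5. Use one state per residue: S0 for 0, …, S4 for 4. Reading `a` moves to the next residue; anything else stays put. S4 is accepting.
With 5 states:
        a   b  
>  S0   S1  S0 
   S1   S2  S1 
   S2   S3  S2 
   S3   S4  S3 
 * S4   S0  S4 
(> = start, * = accepting)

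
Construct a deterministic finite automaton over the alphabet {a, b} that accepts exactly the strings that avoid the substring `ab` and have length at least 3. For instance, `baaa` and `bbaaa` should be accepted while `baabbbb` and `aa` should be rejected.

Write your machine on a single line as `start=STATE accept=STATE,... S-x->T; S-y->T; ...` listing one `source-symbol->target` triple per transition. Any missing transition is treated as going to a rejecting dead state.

start=s0; accept=s6,s7; s0-a->s1; s0-b->s2; s1-a->s3; s1-b->s4; s2-a->s3; s2-b->s5; s3-a->s6; s3-b->s4; s4-a->s4; s4-b->s4; s5-a->s6; s5-b->s7; s6-a->s6; s6-b->s4; s7-a->s6; s7-b->s7

Handle the two conditions separately and then intersect. One (3 states) tracks partial matches of the forbidden pattern `ab`; the other (5 states) tracks the input length, saturating at 4. Each combined state is a pair, one component from each; accept when both components accept. Equivalent product states are then merged.
With 8 states:
        a   b  
>  s0   s1  s2 
   s1   s3  s4 
   s2   s3  s5 
   s3   s6  s4 
   s4   s4  s4 
   s5   s6  s7 
 * s6   s6  s4 
 * s7   s6  s7 
(> = start, * = accepting)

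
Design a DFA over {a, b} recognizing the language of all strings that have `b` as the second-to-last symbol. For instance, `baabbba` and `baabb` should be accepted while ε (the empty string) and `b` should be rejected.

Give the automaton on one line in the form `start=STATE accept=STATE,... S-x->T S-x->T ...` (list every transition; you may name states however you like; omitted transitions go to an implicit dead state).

start=s0 accept=s5,s6 s0-a->s1 s0-b->s2 s1-a->s3 s1-b->s4 s2-a->s5 s2-b->s6 s3-a->s3 s3-b->s4 s4-a->s5 s4-b->s6 s5-a->s3 s5-b->s4 s6-a->s5 s6-b->s6

Because acceptance depends on a position counted from the end, the machine has to buffer the most recent 2 symbols. Make each state the string of the last up-to-2 symbols read; on input `x` shift the window left and append `x`. Accept when the buffered window has length 2 and begins with `b`.
With 7 states:
        a   b  
>  s0   s1  s2 
   s1   s3  s4 
   s2   s5  s6 
   s3   s3  s4 
   s4   s5  s6 
 * s5   s3  s4 
 * s6   s5  s6 
(> = start, * = accepting)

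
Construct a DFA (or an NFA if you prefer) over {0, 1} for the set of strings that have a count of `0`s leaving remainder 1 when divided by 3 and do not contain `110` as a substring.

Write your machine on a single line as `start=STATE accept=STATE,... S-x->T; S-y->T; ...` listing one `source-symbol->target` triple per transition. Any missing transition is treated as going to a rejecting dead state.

Run two small machines in parallel and take their product. The first has 3 states tracking the count of `0`s modulo 3; the second has 4 states tracking partial matches of the forbidden pattern `110`. A product state is a pair (one from each), accepting exactly when both do. After merging equivalent states the machine shrinks.
        0   1  
>  q0   q1  q2 
 * q1   q3  q4 
   q2   q1  q5 
   q3   q0  q6 
 * q4   q3  q7 
   q5   q5  q5 
   q6   q0  q5 
 * q7   q5  q7 
(> = start, * = accepting)

start=q0; accept=q1,q4,q7; q0-0->q1; q0-1->q2; q1-0->q3; q1-1->q4; q2-0->q1; q2-1->q5; q3-0->q0; q3-1->q6; q4-0->q3; q4-1->q7; q5-0->q5; q5-1->q5; q6-0->q0; q6-1->q5; q7-0->q5; q7-1->q7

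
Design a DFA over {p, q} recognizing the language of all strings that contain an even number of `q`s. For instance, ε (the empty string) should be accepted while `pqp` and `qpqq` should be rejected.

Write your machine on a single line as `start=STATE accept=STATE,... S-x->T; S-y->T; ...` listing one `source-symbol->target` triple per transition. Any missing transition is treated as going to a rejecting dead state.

Keep the running count of `q`s modulo 2: each `q` advances along the cycle S0 → S1 → S0 while other symbols loop. Accept at S0.
2 states suffice.
        p   q  
>* S0   S0  S1 
   S1   S1  S0 
(> = start, * = accepting)

start=S0; accept=S0; S0-p->S0; S0-q->S1; S1-p->S1; S1-q->S0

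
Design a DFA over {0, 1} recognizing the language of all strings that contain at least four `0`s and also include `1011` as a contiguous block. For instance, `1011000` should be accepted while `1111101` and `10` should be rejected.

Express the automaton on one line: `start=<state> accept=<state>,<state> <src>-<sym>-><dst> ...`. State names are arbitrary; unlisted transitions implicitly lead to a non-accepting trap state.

start=q0 accept=q19 q0-0->q1 q0-1->q2 q1-0->q3 q1-1->q4 q2-0->q5 q2-1->q2 q3-0->q6 q3-1->q7 q4-0->q8 q4-1->q4 q5-0->q3 q5-1->q9 q6-0->q6 q6-1->q10 q7-0->q11 q7-1->q7 q8-0->q6 q8-1->q12 q9-0->q8 q9-1->q13 q10-0->q14 q10-1->q10 q11-0->q6 q11-1->q15 q12-0->q11 q12-1->q16 q13-0->q16 q13-1->q13 q14-0->q6 q14-1->q17 q15-0->q14 q15-1->q18 q16-0->q18 q16-1->q16 q17-0->q14 q17-1->q19 q18-0->q19 q18-1->q18 q19-0->q19 q19-1->q19

Handle the two conditions separately and then intersect. The first has 6 states tracking the count of `0`s, saturating at 5; the second has 5 states tracking whether and how much of `1011` has been seen. A product state is a pair (one from each), accepting exactly when both do. Equivalent product states are then merged.
With 20 states:
          0    1  
>  q0     q1   q2 
   q1     q3   q4 
   q2     q5   q2 
   q3     q6   q7 
   q4     q8   q4 
   q5     q3   q9 
   q6     q6  q10 
   q7    q11   q7 
   q8     q6  q12 
   q9     q8  q13 
   q10   q14  q10 
   q11    q6  q15 
   q12   q11  q16 
   q13   q16  q13 
   q14    q6  q17 
   q15   q14  q18 
   q16   q18  q16 
   q17   q14  q19 
   q18   q19  q18 
 * q19   q19  q19 
(> = start, * = accepting)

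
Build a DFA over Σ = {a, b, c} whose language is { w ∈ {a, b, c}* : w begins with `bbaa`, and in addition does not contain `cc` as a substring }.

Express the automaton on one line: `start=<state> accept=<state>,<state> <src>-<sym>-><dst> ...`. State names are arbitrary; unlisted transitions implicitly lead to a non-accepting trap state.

Handle the two conditions separately and then intersect. The first has 6 states tracking whether the input so far still matches the prefix `bbaa`; the second has 3 states tracking partial matches of the forbidden pattern `cc`. A product state is a pair (one from each), accepting exactly when both do. Minimizing collapses redundant product states.
With 7 states:
        a   b   c  
>  s0   s1  s2  s1 
   s1   s1  s1  s1 
   s2   s1  s3  s1 
   s3   s4  s1  s1 
   s4   s5  s1  s1 
 * s5   s5  s5  s6 
 * s6   s5  s5  s1 
(> = start, * = accepting)

start=s0 accept=s5,s6 s0-a->s1 s0-b->s2 s0-c->s1 s1-a->s1 s1-b->s1 s1-c->s1 s2-a->s1 s2-b->s3 s2-c->s1 s3-a->s4 s3-b->s1 s3-c->s1 s4-a->s5 s4-b->s1 s4-c->s1 s5-a->s5 s5-b->s5 s5-c->s6 s6-a->s5 s6-b->s5 s6-c->s1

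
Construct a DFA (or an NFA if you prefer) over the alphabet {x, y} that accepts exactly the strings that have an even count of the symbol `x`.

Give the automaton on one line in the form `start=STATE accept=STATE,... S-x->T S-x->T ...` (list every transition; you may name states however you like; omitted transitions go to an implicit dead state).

start=A accept=A A-x->B A-y->A B-x->A B-y->B

The only thing that matters is how many `x`s have appeared, reduced mod 2. Use one state per residue: A for 0, …, B for 1. Reading `x` moves to the next residue; anything else stays put. A is accepting.
       x  y 
>* A   B  A 
   B   A  B 
(> = start, * = accepting)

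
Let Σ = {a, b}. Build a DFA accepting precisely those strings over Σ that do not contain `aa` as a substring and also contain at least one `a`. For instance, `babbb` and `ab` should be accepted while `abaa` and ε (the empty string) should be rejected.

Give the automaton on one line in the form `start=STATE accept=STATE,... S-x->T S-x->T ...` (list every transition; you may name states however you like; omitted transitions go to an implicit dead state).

Build one automaton per condition and run them in lockstep. The first has 3 states tracking partial matches of the forbidden pattern `aa`; the second has 3 states tracking the count of `a`s, saturating at 2. A product state is a pair (one from each), accepting exactly when both do. Equivalent product states are then merged.
4 states suffice.
        a   b  
>  s0   s1  s0 
 * s1   s2  s3 
   s2   s2  s2 
 * s3   s1  s3 
(> = start, * = accepting)

start=s0 accept=s1,s3 s0-a->s1 s0-b->s0 s1-a->s2 s1-b->s3 s2-a->s2 s2-b->s2 s3-a->s1 s3-b->s3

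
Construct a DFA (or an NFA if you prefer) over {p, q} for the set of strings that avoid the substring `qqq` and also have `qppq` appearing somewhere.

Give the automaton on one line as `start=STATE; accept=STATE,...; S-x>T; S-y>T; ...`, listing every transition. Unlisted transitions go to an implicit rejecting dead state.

start=s0; accept=s6,s8,s9; s0-p>s0; s0-q>s1; s1-p>s2; s1-q>s3; s2-p>s4; s2-q>s1; s3-p>s2; s3-q>s5; s4-p>s0; s4-q>s6; s5-p>s7; s5-q>s5; s6-p>s8; s6-q>s9; s7-p>s10; s7-q>s5; s8-p>s8; s8-q>s6; s9-p>s8; s9-q>s11; s10-p>s12; s10-q>s11; s11-p>s11; s11-q>s11; s12-p>s12; s12-q>s5

Build one automaton per condition and run them in lockstep. The first has 4 states tracking partial matches of the forbidden pattern `qqq`; the second has 5 states tracking whether and how much of `qppq` has been seen. A product state is a pair (one from each), accepting exactly when both do.
A 13-state machine:
          p    q  
>  s0     s0   s1 
   s1     s2   s3 
   s2     s4   s1 
   s3     s2   s5 
   s4     s0   s6 
   s5     s7   s5 
 * s6     s8   s9 
   s7    s10   s5 
 * s8     s8   s6 
 * s9     s8  s11 
   s10   s12  s11 
   s11   s11  s11 
   s12   s12   s5 
(> = start, * = accepting)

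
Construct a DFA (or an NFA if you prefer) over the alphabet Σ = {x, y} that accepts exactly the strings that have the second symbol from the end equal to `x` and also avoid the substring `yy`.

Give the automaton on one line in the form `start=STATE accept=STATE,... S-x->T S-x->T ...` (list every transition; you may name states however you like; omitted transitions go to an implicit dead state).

Build one automaton per condition and run them in lockstep. One (7 states) tracks the last 2 symbols read; the other (3 states) tracks partial matches of the forbidden pattern `yy`. Each combined state is a pair, one component from each; accept when both components accept.
With 10 states:
        x   y  
>  q0   q1  q2 
   q1   q3  q4 
   q2   q5  q6 
 * q3   q3  q4 
 * q4   q5  q6 
   q5   q3  q4 
   q6   q7  q6 
   q7   q8  q9 
   q8   q8  q9 
   q9   q7  q6 
(> = start, * = accepting)

start=q0 accept=q3,q4 q0-x->q1 q0-y->q2 q1-x->q3 q1-y->q4 q2-x->q5 q2-y->q6 q3-x->q3 q3-y->q4 q4-x->q5 q4-y->q6 q5-x->q3 q5-y->q4 q6-x->q7 q6-y->q6 q7-x->q8 q7-y->q9 q8-x->q8 q8-y->q9 q9-x->q7 q9-y->q6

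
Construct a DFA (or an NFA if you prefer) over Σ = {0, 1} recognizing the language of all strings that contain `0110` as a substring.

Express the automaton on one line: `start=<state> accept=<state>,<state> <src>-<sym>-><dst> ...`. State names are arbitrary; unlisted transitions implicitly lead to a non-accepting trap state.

start=S0 accept=S4 S0-0->S1 S0-1->S0 S1-0->S1 S1-1->S2 S2-0->S1 S2-1->S3 S3-0->S4 S3-1->S0 S4-0->S4 S4-1->S4

States S0..S3 record the length of the longest prefix of `0110` that matches the current input suffix. Reaching S4 means `0110` has been seen, and we stay there forever. Accept from S4.
A 5-state machine:
        0   1  
>  S0   S1  S0 
   S1   S1  S2 
   S2   S1  S3 
   S3   S4  S0 
 * S4   S4  S4 
(> = start, * = accepting)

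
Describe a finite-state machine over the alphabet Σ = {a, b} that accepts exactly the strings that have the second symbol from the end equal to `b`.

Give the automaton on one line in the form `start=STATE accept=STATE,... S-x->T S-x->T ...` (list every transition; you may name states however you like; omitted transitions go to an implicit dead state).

start=S0 accept=S5,S6 S0-a->S1 S0-b->S2 S1-a->S3 S1-b->S4 S2-a->S5 S2-b->S6 S3-a->S3 S3-b->S4 S4-a->S5 S4-b->S6 S5-a->S3 S5-b->S4 S6-a->S5 S6-b->S6

A DFA must remember the last 2 symbols (since which symbol is second-to-last isn't known until the input ends). Use one state per possible window of the last ≤2 symbols; accept from those whose window starts with `b`.
        a   b  
>  S0   S1  S2 
   S1   S3  S4 
   S2   S5  S6 
   S3   S3  S4 
   S4   S5  S6 
 * S5   S3  S4 
 * S6   S5  S6 
(> = start, * = accepting)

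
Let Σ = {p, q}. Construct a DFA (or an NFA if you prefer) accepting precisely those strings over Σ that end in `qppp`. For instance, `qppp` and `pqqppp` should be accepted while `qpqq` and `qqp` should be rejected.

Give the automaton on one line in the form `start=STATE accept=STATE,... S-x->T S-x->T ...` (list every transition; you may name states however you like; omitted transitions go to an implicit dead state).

Remember how much of `qppp` the current input suffix matches. State s0 means no match yet; s1 means the last symbol is `q`; s2 means the last 2 symbols are `qp`; s3 means the last 3 symbols are `qpp`; s4 means the last 4 symbols are `qppp`. Only s4 accepts. On a mismatch, fall back to the longest proper suffix that is still a prefix of `qppp`.
5 states suffice.
        p   q  
>  s0   s0  s1 
   s1   s2  s1 
   s2   s3  s1 
   s3   s4  s1 
 * s4   s0  s1 
(> = start, * = accepting)

start=s0 accept=s4 s0-p->s0 s0-q->s1 s1-p->s2 s1-q->s1 s2-p->s3 s2-q->s1 s3-p->s4 s3-q->s1 s4-p->s0 s4-q->s1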